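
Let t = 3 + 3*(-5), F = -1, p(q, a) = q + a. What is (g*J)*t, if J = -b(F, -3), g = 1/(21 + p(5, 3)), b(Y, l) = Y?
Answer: -12/29 ≈ -0.41379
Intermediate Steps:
p(q, a) = a + q
g = 1/29 (g = 1/(21 + (3 + 5)) = 1/(21 + 8) = 1/29 ≈ 0.034483)
t = -12 (t = 3 - 15 = -12)
J = 1 (J = -1*(-1) = 1)
(g*J)*t = ((1/29)*1)*(-12) = (1/29)*(-12) = -12/29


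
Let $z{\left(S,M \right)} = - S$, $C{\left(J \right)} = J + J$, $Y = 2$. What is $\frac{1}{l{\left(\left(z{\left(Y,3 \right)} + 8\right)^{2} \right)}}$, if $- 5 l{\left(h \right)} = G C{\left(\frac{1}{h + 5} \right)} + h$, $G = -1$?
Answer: $- \frac{205}{1474} \approx -0.13908$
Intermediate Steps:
$C{\left(J \right)} = 2 J$
$l{\left(h \right)} = - \frac{h}{5} + \frac{2}{5 \left(5 + h\right)}$ ($l{\left(h \right)} = - \frac{- \frac{2}{h + 5} + h}{5} = - \frac{- \frac{2}{5 + h} + h}{5} = - \frac{h - \frac{2}{5 + h}}{5} = - \frac{h}{5} + \frac{2}{5 \left(5 + h\right)}$)
$\frac{1}{l{\left(\left(z{\left(Y,3 \right)} + 8\right)^{2} \right)}} = \frac{1}{\frac{1}{5} \frac{1}{5 + \left(\left(-1\right) 2 + 8\right)^{2}} \left(2 - \left(\left(-1\right) 2 + 8\right)^{2} \left(5 + \left(\left(-1\right) 2 + 8\right)^{2}\right)\right)} = \frac{1}{\frac{1}{5} \frac{1}{5 + \left(-2 + 8\right)^{2}} \left(2 - \left(-2 + 8\right)^{2} \left(5 + \left(-2 + 8\right)^{2}\right)\right)} = \frac{1}{\frac{1}{5} \frac{1}{5 + 6^{2}} \left(2 - 6^{2} \left(5 + 6^{2}\right)\right)} = \frac{1}{\frac{1}{5} \frac{1}{5 + 36} \left(2 - 36 \left(5 + 36\right)\right)} = \frac{1}{\frac{1}{5} \cdot \frac{1}{41} \left(2 - 36 \cdot 41\right)} = \frac{1}{\frac{1}{5} \cdot \frac{1}{41} \left(2 - 1476\right)} = \frac{1}{\frac{1}{5} \cdot \frac{1}{41} \left(-1474\right)} = \frac{1}{- \frac{1474}{205}} = - \frac{205}{1474}$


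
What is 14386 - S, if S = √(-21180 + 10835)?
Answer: 14386 - I*√10345 ≈ 14386.0 - 101.71*I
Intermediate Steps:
S = I*√10345 (S = √(-10345) = I*√10345 ≈ 101.71*I)
14386 - S = 14386 - I*√10345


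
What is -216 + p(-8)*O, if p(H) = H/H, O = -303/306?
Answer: -22133/102 ≈ -216.99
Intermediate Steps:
O = -101/102 (O = -303*1/306 = -101/102 ≈ -0.99020)
p(H) = 1
-216 + p(-8)*O = -216 + 1*(-101/102) = -216 - 101/102 = -22133/102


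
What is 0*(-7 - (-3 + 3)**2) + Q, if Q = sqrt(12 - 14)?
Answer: I*sqrt(2) ≈ 1.4142*I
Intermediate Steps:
Q = I*sqrt(2) (Q = sqrt(-2) = I*sqrt(2) ≈ 1.4142*I)
0*(-7 - (-3 + 3)**2) + Q = 0*(-7 - (-3 + 3)**2) + I*sqrt(2) = 0*(-7 - 1*0**2) + I*sqrt(2) = 0*(-7 - 1*0) + I*sqrt(2) = 0*(-7 + 0) + I*sqrt(2) = 0*(-7) + I*sqrt(2) = 0 + I*sqrt(2) = I*sqrt(2)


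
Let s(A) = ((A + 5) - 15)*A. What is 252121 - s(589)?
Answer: -88910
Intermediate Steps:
s(A) = A*(-10 + A) (s(A) = ((5 + A) - 15)*A = (-10 + A)*A = A*(-10 + A))
252121 - s(589) = 252121 - 589*(-10 + 589) = 252121 - 589*579 = 252121 - 1*341031 = 252121 - 341031 = -88910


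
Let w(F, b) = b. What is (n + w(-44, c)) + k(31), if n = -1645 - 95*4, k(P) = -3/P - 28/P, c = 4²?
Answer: -2010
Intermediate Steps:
c = 16
k(P) = -31/P
n = -2025 (n = -1645 - 1*380 = -1645 - 380 = -2025)
(n + w(-44, c)) + k(31) = (-2025 + 16) - 31/31 = -2009 - 31*1/31 = -2009 - 1 = -2010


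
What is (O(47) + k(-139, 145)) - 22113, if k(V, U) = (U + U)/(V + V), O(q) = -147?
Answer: -3094285/139 ≈ -22261.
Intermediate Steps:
k(V, U) = U/V (k(V, U) = (2*U)/((2*V)) = (2*U)*(1/(2*V)) = U/V)
(O(47) + k(-139, 145)) - 22113 = (-147 + 145/(-139)) - 22113 = (-147 + 145*(-1/139)) - 22113 = (-147 - 145/139) - 22113 = -20578/139 - 22113 = -3094285/139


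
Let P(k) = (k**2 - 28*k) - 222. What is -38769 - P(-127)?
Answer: -58232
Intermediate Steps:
P(k) = -222 + k**2 - 28*k
-38769 - P(-127) = -38769 - (-222 + (-127)**2 - 28*(-127)) = -38769 - (-222 + 16129 + 3556) = -38769 - 1*19463 = -38769 - 19463 = -58232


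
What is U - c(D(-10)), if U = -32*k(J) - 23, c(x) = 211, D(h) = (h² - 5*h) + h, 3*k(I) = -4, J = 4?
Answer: -574/3 ≈ -191.33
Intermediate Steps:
k(I) = -4/3 (k(I) = (⅓)*(-4) = -4/3)
D(h) = h² - 4*h
U = 59/3 (U = -32*(-4/3) - 23 = 128/3 - 23 = 59/3 ≈ 19.667)
U - c(D(-10)) = 59/3 - 1*211 = 59/3 - 211 = -574/3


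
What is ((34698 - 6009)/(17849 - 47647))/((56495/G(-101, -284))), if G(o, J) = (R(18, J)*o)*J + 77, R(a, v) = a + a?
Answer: -29627158989/1683438010 ≈ -17.599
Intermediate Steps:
R(a, v) = 2*a
G(o, J) = 77 + 36*J*o (G(o, J) = ((2*18)*o)*J + 77 = (36*o)*J + 77 = 36*J*o + 77 = 77 + 36*J*o)
((34698 - 6009)/(17849 - 47647))/((56495/G(-101, -284))) = ((34698 - 6009)/(17849 - 47647))/((56495/(77 + 36*(-284)*(-101)))) = (28689/(-29798))/((56495/(77 + 1032624))) = (28689*(-1/29798))/((56495/1032701)) = -28689/(29798*(56495*(1/1032701))) = -28689/(29798*56495/1032701) = -28689/29798*1032701/56495 = -29627158989/1683438010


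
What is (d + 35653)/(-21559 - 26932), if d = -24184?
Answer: -11469/48491 ≈ -0.23652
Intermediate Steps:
(d + 35653)/(-21559 - 26932) = (-24184 + 35653)/(-21559 - 26932) = 11469/(-48491) = 11469*(-1/48491) = -11469/48491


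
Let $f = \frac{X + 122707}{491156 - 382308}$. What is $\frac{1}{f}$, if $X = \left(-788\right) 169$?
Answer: $- \frac{108848}{10465} \approx -10.401$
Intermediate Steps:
$X = -133172$
$f = - \frac{10465}{108848}$ ($f = \frac{-133172 + 122707}{491156 - 382308} = - \frac{10465}{108848} \approx -0.096143$)
$\frac{1}{f} = \frac{1}{- \frac{10465}{108848}} = - \frac{108848}{10465}$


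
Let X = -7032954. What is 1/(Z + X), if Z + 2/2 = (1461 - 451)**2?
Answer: -1/6012855 ≈ -1.6631e-7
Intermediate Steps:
Z = 1020099 (Z = -1 + (1461 - 451)**2 = -1 + 1010**2 = -1 + 1020100 = 1020099)
1/(Z + X) = 1/(1020099 - 7032954) = 1/(-6012855) = -1/6012855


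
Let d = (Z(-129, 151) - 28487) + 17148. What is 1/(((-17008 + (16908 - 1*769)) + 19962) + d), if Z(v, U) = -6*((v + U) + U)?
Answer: 1/6716 ≈ 0.00014890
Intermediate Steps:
Z(v, U) = -12*U - 6*v (Z(v, U) = -6*((U + v) + U) = -6*(v + 2*U) = -12*U - 6*v)
d = -12377 (d = ((-12*151 - 6*(-129)) - 28487) + 17148 = ((-1812 + 774) - 28487) + 17148 = (-1038 - 28487) + 17148 = -29525 + 17148 = -12377)
1/(((-17008 + (16908 - 1*769)) + 19962) + d) = 1/(((-17008 + (16908 - 1*769)) + 19962) - 12377) = 1/(((-17008 + (16908 - 769)) + 19962) - 12377) = 1/(((-17008 + 16139) + 19962) - 12377) = 1/((-869 + 19962) - 12377) = 1/(19093 - 12377) = 1/6716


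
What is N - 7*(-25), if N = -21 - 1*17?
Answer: 137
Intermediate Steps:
N = -38 (N = -21 - 17 = -38)
N - 7*(-25) = -38 - 7*(-25) = -38 + 175 = 137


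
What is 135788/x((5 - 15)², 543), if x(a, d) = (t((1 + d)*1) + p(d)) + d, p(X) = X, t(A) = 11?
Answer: 135788/1097 ≈ 123.78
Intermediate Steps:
x(a, d) = 11 + 2*d (x(a, d) = (11 + d) + d = 11 + 2*d)
135788/x((5 - 15)², 543) = 135788/(11 + 2*543) = 135788/(11 + 1086) = 135788/1097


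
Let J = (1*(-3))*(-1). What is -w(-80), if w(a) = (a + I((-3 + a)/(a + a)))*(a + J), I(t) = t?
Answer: -979209/160 ≈ -6120.1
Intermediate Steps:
J = 3 (J = -3*(-1) = 3)
w(a) = (3 + a)*(a + (-3 + a)/(2*a)) (w(a) = (a + (-3 + a)/(a + a))*(a + 3) = (a + (-3 + a)/((2*a)))*(3 + a) = (a + (-3 + a)*(1/(2*a)))*(3 + a) = (a + (-3 + a)/(2*a))*(3 + a) = (3 + a)*(a + (-3 + a)/(2*a)))
-w(-80) = -((-80)² - 9/2/(-80) + (7/2)*(-80)) = -(6400 - 9/2*(-1/80) - 280) = -(6400 + 9/160 - 280) = -1*979209/160 = -979209/160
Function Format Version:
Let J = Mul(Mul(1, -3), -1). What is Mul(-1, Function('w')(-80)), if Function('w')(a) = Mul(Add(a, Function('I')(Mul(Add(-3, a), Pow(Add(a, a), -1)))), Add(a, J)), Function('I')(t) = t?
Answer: Rational(-979209, 160) ≈ -6120.1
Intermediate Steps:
J = 3 (J = Mul(-3, -1) = 3)
Function('w')(a) = Mul(Add(3, a), Add(a, Mul(Rational(1, 2), Pow(a, -1), Add(-3, a)))) (Function('w')(a) = Mul(Add(a, Mul(Add(-3, a), Pow(Add(a, a), -1))), Add(a, 3)) = Mul(Add(a, Mul(Add(-3, a), Pow(Mul(2, a), -1))), Add(3, a)) = Mul(Add(a, Mul(Add(-3, a), Mul(Rational(1, 2), Pow(a, -1)))), Add(3, a)) = Mul(Add(a, Mul(Rational(1, 2), Pow(a, -1), Add(-3, a))), Add(3, a)) = Mul(Add(3, a), Add(a, Mul(Rational(1, 2), Pow(a, -1), Add(-3, a)))))
Mul(-1, Function('w')(-80)) = Mul(-1, Add(Pow(-80, 2), Mul(Rational(-9, 2), Pow(-80, -1)), Mul(Rational(7, 2), -80))) = Mul(-1, Add(6400, Mul(Rational(-9, 2), Rational(-1, 80)), -280)) = Mul(-1, Add(6400, Rational(9, 160), -280)) = Mul(-1, Rational(979209, 160)) = Rational(-979209, 160)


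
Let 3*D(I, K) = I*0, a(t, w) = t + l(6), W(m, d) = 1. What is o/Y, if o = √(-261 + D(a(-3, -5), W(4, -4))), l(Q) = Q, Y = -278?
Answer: -3*I*√29/278 ≈ -0.058113*I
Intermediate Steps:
a(t, w) = 6 + t (a(t, w) = t + 6 = 6 + t)
D(I, K) = 0 (D(I, K) = (I*0)/3 = (⅓)*0 = 0)
o = 3*I*√29 (o = √(-261 + 0) = √(-261) = 3*I*√29 ≈ 16.155*I)
o/Y = (3*I*√29)/(-278) = (3*I*√29)*(-1/278) = -3*I*√29/278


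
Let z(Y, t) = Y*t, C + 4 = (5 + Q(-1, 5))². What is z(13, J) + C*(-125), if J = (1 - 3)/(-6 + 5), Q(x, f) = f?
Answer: -11974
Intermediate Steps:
C = 96 (C = -4 + (5 + 5)² = -4 + 10² = -4 + 100 = 96)
J = 2 (J = -2/(-1) = -2*(-1) = 2)
z(13, J) + C*(-125) = 13*2 + 96*(-125) = 26 - 12000 = -11974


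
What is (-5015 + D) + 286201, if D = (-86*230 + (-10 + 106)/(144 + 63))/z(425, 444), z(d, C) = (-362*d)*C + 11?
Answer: 1325327427384214/4713347841 ≈ 2.8119e+5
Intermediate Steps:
z(d, C) = 11 - 362*C*d (z(d, C) = -362*C*d + 11 = 11 - 362*C*d)
D = 1364788/4713347841 (D = (-86*230 + (-10 + 106)/(144 + 63))/(11 - 362*444*425) = (-19780 + 96/207)/(11 - 68309400) = (-19780 + 96*(1/207))/(-68309389) = (-19780 + 32/69)*(-1/68309389) = -1364788/69*(-1/68309389) = 1364788/4713347841 ≈ 0.00028956)
(-5015 + D) + 286201 = (-5015 + 1364788/4713347841) + 286201 = -23637438057827/4713347841 + 286201 = 1325327427384214/4713347841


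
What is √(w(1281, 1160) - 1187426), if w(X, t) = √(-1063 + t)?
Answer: √(-1187426 + √97) ≈ 1089.7*I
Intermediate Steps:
√(w(1281, 1160) - 1187426) = √(√(-1063 + 1160) - 1187426) = √(√97 - 1187426) = √(-1187426 + √97)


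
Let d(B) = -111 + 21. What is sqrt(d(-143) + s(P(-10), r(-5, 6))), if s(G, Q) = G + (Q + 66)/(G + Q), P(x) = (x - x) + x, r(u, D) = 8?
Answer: I*sqrt(137) ≈ 11.705*I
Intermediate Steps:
P(x) = x (P(x) = 0 + x = x)
s(G, Q) = G + (66 + Q)/(G + Q)
d(B) = -90
sqrt(d(-143) + s(P(-10), r(-5, 6))) = sqrt(-90 + (66 + 8 + (-10)**2 - 10*8)/(-10 + 8)) = sqrt(-90 + (66 + 8 + 100 - 80)/(-2)) = sqrt(-90 - 1/2*94) = sqrt(-90 - 47) = sqrt(-137) = I*sqrt(137)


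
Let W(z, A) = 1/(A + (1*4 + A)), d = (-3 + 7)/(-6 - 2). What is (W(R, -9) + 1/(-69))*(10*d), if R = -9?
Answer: 415/966 ≈ 0.42961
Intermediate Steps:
d = -½ (d = 4/(-8) = 4*(-⅛) = -½ ≈ -0.50000)
W(z, A) = 1/(4 + 2*A) (W(z, A) = 1/(A + (4 + A)) = 1/(4 + 2*A))
(W(R, -9) + 1/(-69))*(10*d) = (1/(2*(2 - 9)) + 1/(-69))*(10*(-½)) = ((½)/(-7) - 1/69)*(-5) = ((½)*(-⅐) - 1/69)*(-5) = (-1/14 - 1/69)*(-5) = -83/966*(-5) = 415/966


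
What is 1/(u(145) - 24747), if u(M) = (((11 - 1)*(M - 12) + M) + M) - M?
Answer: -1/23272 ≈ -4.2970e-5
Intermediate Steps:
u(M) = -120 + 11*M (u(M) = ((10*(-12 + M) + M) + M) - M = (((-120 + 10*M) + M) + M) - M = ((-120 + 11*M) + M) - M = (-120 + 12*M) - M = -120 + 11*M)
1/(u(145) - 24747) = 1/((-120 + 11*145) - 24747) = 1/((-120 + 1595) - 24747) = 1/(1475 - 24747) = 1/(-23272) = -1/23272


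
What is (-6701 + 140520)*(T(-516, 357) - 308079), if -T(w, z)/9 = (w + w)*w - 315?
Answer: -682189456788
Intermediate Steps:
T(w, z) = 2835 - 18*w**2 (T(w, z) = -9*((w + w)*w - 315) = -9*((2*w)*w - 315) = -9*(2*w**2 - 315) = -9*(-315 + 2*w**2) = 2835 - 18*w**2)
(-6701 + 140520)*(T(-516, 357) - 308079) = (-6701 + 140520)*((2835 - 18*(-516)**2) - 308079) = 133819*((2835 - 18*266256) - 308079) = 133819*((2835 - 4792608) - 308079) = 133819*(-4789773 - 308079) = 133819*(-5097852) = -682189456788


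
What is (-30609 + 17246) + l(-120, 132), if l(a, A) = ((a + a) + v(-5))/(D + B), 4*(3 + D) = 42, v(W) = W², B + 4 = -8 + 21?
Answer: -441409/33 ≈ -13376.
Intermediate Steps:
B = 9 (B = -4 + (-8 + 21) = -4 + 13 = 9)
D = 15/2 (D = -3 + (¼)*42 = -3 + 21/2 = 15/2 ≈ 7.5000)
l(a, A) = 50/33 + 4*a/33 (l(a, A) = ((a + a) + (-5)²)/(15/2 + 9) = (2*a + 25)/(33/2) = (25 + 2*a)*(2/33) = 50/33 + 4*a/33)
(-30609 + 17246) + l(-120, 132) = (-30609 + 17246) + (50/33 + (4/33)*(-120)) = -13363 + (50/33 - 160/11) = -13363 - 430/33 = -441409/33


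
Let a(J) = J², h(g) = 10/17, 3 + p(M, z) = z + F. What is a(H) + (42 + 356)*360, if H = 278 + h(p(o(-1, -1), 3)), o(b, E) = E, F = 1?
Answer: 63837616/289 ≈ 2.2089e+5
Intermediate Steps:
p(M, z) = -2 + z (p(M, z) = -3 + (z + 1) = -3 + (1 + z) = -2 + z)
h(g) = 10/17 (h(g) = 10*(1/17) = 10/17)
H = 4736/17 (H = 278 + 10/17 = 4736/17 ≈ 278.59)
a(H) + (42 + 356)*360 = (4736/17)² + (42 + 356)*360 = 22429696/289 + 398*360 = 22429696/289 + 143280 = 63837616/289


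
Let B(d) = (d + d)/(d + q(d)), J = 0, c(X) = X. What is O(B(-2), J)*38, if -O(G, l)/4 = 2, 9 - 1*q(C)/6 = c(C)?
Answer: -304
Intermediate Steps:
q(C) = 54 - 6*C
B(d) = 2*d/(54 - 5*d) (B(d) = (d + d)/(d + (54 - 6*d)) = (2*d)/(54 - 5*d) = 2*d/(54 - 5*d))
O(G, l) = -8 (O(G, l) = -4*2 = -8)
O(B(-2), J)*38 = -8*38 = -304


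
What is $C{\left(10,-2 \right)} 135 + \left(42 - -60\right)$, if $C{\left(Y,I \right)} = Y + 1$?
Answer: $1587$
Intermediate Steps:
$C{\left(Y,I \right)} = 1 + Y$
$C{\left(10,-2 \right)} 135 + \left(42 - -60\right) = \left(1 + 10\right) 135 + \left(42 - -60\right) = 11 \cdot 135 + \left(42 + 60\right) = 1485 + 102 = 1587$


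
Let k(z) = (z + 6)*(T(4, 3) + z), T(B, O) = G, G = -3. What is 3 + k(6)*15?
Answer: 543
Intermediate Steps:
T(B, O) = -3
k(z) = (-3 + z)*(6 + z) (k(z) = (z + 6)*(-3 + z) = (6 + z)*(-3 + z) = (-3 + z)*(6 + z))
3 + k(6)*15 = 3 + (-18 + 6² + 3*6)*15 = 3 + (-18 + 36 + 18)*15 = 3 + 36*15 = 3 + 540 = 543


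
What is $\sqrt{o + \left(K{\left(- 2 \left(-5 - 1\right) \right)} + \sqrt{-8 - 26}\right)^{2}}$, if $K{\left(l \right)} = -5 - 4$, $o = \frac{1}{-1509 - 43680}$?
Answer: $\frac{\sqrt{10664011522 - 4084091442 i \sqrt{34}}}{15063} \approx 9.0 - 5.831 i$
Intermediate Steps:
$o = - \frac{1}{45189}$ ($o = \frac{1}{-45189} = - \frac{1}{45189} \approx -2.2129 \cdot 10^{-5}$)
$K{\left(l \right)} = -9$
$\sqrt{o + \left(K{\left(- 2 \left(-5 - 1\right) \right)} + \sqrt{-8 - 26}\right)^{2}} = \sqrt{- \frac{1}{45189} + \left(-9 + \sqrt{-8 - 26}\right)^{2}} = \sqrt{- \frac{1}{45189} + \left(-9 + \sqrt{-34}\right)^{2}} = \sqrt{- \frac{1}{45189} + \left(-9 + i \sqrt{34}\right)^{2}}$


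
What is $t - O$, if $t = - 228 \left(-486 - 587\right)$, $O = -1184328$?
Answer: $1428972$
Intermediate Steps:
$t = 244644$ ($t = \left(-228\right) \left(-1073\right) = 244644$)
$t - O = 244644 - -1184328 = 244644 + 1184328 = 1428972$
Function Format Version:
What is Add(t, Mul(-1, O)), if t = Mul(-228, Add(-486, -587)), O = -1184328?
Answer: 1428972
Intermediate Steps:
t = 244644 (t = Mul(-228, -1073) = 244644)
Add(t, Mul(-1, O)) = Add(244644, Mul(-1, -1184328)) = Add(244644, 1184328) = 1428972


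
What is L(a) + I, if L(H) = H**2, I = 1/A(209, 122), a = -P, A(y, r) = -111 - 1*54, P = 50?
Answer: 412499/165 ≈ 2500.0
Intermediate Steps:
A(y, r) = -165 (A(y, r) = -111 - 54 = -165)
a = -50 (a = -1*50 = -50)
I = -1/165 (I = 1/(-165) = -1/165 ≈ -0.0060606)
L(a) + I = (-50)**2 - 1/165 = 2500 - 1/165 = 412499/165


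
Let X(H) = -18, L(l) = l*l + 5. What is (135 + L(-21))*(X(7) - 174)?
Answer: -111552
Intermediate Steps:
L(l) = 5 + l² (L(l) = l² + 5 = 5 + l²)
(135 + L(-21))*(X(7) - 174) = (135 + (5 + (-21)²))*(-18 - 174) = (135 + (5 + 441))*(-192) = (135 + 446)*(-192) = 581*(-192) = -111552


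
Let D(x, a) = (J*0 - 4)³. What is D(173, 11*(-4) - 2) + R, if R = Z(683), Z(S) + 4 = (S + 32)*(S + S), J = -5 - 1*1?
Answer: 976622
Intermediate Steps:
J = -6 (J = -5 - 1 = -6)
Z(S) = -4 + 2*S*(32 + S) (Z(S) = -4 + (S + 32)*(S + S) = -4 + (32 + S)*(2*S) = -4 + 2*S*(32 + S))
D(x, a) = -64 (D(x, a) = (-6*0 - 4)³ = (0 - 4)³ = (-4)³ = -64)
R = 976686 (R = -4 + 2*683² + 64*683 = -4 + 2*466489 + 43712 = -4 + 932978 + 43712 = 976686)
D(173, 11*(-4) - 2) + R = -64 + 976686 = 976622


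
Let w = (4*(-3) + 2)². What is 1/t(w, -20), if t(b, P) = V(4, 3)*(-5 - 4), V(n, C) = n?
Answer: -1/36 ≈ -0.027778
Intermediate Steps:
w = 100 (w = (-12 + 2)² = (-10)² = 100)
t(b, P) = -36 (t(b, P) = 4*(-5 - 4) = 4*(-9) = -36)
1/t(w, -20) = 1/(-36) = -1/36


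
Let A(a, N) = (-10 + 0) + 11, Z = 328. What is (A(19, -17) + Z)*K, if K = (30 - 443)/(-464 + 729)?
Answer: -135877/265 ≈ -512.74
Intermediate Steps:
A(a, N) = 1 (A(a, N) = -10 + 11 = 1)
K = -413/265 ≈ -1.5585
(A(19, -17) + Z)*K = (1 + 328)*(-413/265) = 329*(-413/265) = -135877/265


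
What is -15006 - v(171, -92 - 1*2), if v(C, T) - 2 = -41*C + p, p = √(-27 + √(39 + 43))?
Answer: -7997 - I*√(27 - √82) ≈ -7997.0 - 4.2361*I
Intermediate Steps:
p = √(-27 + √82) ≈ 4.2361*I
v(C, T) = 2 + √(-27 + √82) - 41*C (v(C, T) = 2 + (-41*C + √(-27 + √82)) = 2 + (√(-27 + √82) - 41*C) = 2 + √(-27 + √82) - 41*C)
-15006 - v(171, -92 - 1*2) = -15006 - (2 + √(-27 + √82) - 41*171) = -15006 - (2 + √(-27 + √82) - 7011) = -15006 - (-7009 + √(-27 + √82)) = -15006 + (7009 - √(-27 + √82)) = -7997 - √(-27 + √82)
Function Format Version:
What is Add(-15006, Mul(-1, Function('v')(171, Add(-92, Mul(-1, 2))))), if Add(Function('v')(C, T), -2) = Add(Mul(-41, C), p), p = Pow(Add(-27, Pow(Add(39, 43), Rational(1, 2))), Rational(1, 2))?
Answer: Add(-7997, Mul(-1, I, Pow(Add(27, Mul(-1, Pow(82, Rational(1, 2)))), Rational(1, 2)))) ≈ Add(-7997.0, Mul(-4.2361, I))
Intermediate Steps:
p = Pow(Add(-27, Pow(82, Rational(1, 2))), Rational(1, 2)) ≈ Mul(4.2361, I)
Function('v')(C, T) = Add(2, Pow(Add(-27, Pow(82, Rational(1, 2))), Rational(1, 2)), Mul(-41, C)) (Function('v')(C, T) = Add(2, Add(Mul(-41, C), Pow(Add(-27, Pow(82, Rational(1, 2))), Rational(1, 2)))) = Add(2, Add(Pow(Add(-27, Pow(82, Rational(1, 2))), Rational(1, 2)), Mul(-41, C))) = Add(2, Pow(Add(-27, Pow(82, Rational(1, 2))), Rational(1, 2)), Mul(-41, C)))
Add(-15006, Mul(-1, Function('v')(171, Add(-92, Mul(-1, 2))))) = Add(-15006, Mul(-1, Add(2, Pow(Add(-27, Pow(82, Rational(1, 2))), Rational(1, 2)), Mul(-41, 171)))) = Add(-15006, Mul(-1, Add(2, Pow(Add(-27, Pow(82, Rational(1, 2))), Rational(1, 2)), -7011))) = Add(-15006, Mul(-1, Add(-7009, Pow(Add(-27, Pow(82, Rational(1, 2))), Rational(1, 2))))) = Add(-15006, Add(7009, Mul(-1, Pow(Add(-27, Pow(82, Rational(1, 2))), Rational(1, 2))))) = Add(-7997, Mul(-1, Pow(Add(-27, Pow(82, Rational(1, 2))), Rational(1, 2))))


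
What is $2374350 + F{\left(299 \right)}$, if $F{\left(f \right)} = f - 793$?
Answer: $2373856$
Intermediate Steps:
$F{\left(f \right)} = -793 + f$ ($F{\left(f \right)} = f - 793 = -793 + f$)
$2374350 + F{\left(299 \right)} = 2374350 + \left(-793 + 299\right) = 2374350 - 494 = 2373856$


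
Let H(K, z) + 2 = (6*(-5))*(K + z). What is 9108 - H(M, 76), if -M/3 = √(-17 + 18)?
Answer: 11300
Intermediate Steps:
M = -3 (M = -3*√(-17 + 18) = -3*√1 = -3*1 = -3)
H(K, z) = -2 - 30*K - 30*z (H(K, z) = -2 + (6*(-5))*(K + z) = -2 - 30*(K + z) = -2 + (-30*K - 30*z) = -2 - 30*K - 30*z)
9108 - H(M, 76) = 9108 - (-2 - 30*(-3) - 30*76) = 9108 - (-2 + 90 - 2280) = 9108 - 1*(-2192) = 9108 + 2192 = 11300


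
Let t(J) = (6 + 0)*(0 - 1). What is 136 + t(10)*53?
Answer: -182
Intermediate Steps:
t(J) = -6 (t(J) = 6*(-1) = -6)
136 + t(10)*53 = 136 - 6*53 = 136 - 318 = -182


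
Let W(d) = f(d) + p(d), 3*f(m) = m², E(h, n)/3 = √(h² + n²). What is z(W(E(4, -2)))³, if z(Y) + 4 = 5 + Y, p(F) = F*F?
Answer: 13997521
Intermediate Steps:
p(F) = F²
E(h, n) = 3*√(h² + n²)
f(m) = m²/3
W(d) = 4*d²/3 (W(d) = d²/3 + d² = 4*d²/3)
z(Y) = 1 + Y (z(Y) = -4 + (5 + Y) = 1 + Y)
z(W(E(4, -2)))³ = (1 + 4*(3*√(4² + (-2)²))²/3)³ = (1 + 4*(3*√(16 + 4))²/3)³ = (1 + 4*(3*√20)²/3)³ = (1 + 4*(3*(2*√5))²/3)³ = (1 + 4*(6*√5)²/3)³ = (1 + (4/3)*180)³ = (1 + 240)³ = 241³ = 13997521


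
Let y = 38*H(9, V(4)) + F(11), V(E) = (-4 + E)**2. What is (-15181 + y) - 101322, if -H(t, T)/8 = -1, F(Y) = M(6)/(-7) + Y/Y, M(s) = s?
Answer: -813392/7 ≈ -1.1620e+5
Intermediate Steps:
F(Y) = 1/7 (F(Y) = 6/(-7) + Y/Y = 6*(-1/7) + 1 = -6/7 + 1 = 1/7)
H(t, T) = 8 (H(t, T) = -8*(-1) = 8)
y = 2129/7 (y = 38*8 + 1/7 = 304 + 1/7 = 2129/7 ≈ 304.14)
(-15181 + y) - 101322 = (-15181 + 2129/7) - 101322 = -104138/7 - 101322 = -813392/7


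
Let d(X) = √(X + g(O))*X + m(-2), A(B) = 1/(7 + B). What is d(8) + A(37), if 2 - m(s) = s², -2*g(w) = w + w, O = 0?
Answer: -87/44 + 16*√2 ≈ 20.650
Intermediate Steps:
g(w) = -w (g(w) = -(w + w)/2 = -w)
m(s) = 2 - s²
d(X) = -2 + X^(3/2) (d(X) = √(X - 1*0)*X + (2 - 1*(-2)²) = √(X + 0)*X + (2 - 1*4) = √X*X + (2 - 4) = X^(3/2) - 2 = -2 + X^(3/2))
d(8) + A(37) = (-2 + 8^(3/2)) + 1/(7 + 37) = (-2 + 16*√2) + 1/44 = -87/44 + 16*√2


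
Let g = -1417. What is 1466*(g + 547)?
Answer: -1275420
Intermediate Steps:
1466*(g + 547) = 1466*(-1417 + 547) = 1466*(-870) = -1275420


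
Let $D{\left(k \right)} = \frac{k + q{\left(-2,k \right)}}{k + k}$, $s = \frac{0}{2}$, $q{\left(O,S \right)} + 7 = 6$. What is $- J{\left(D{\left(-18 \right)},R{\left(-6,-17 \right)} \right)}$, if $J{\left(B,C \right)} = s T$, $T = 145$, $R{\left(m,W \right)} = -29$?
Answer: $0$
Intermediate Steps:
$q{\left(O,S \right)} = -1$ ($q{\left(O,S \right)} = -7 + 6 = -1$)
$s = 0$ ($s = 0 \cdot \frac{1}{2} = 0$)
$D{\left(k \right)} = \frac{-1 + k}{2 k}$ ($D{\left(k \right)} = \frac{k - 1}{k + k} = \frac{-1 + k}{2 k}$)
$J{\left(B,C \right)} = 0$ ($J{\left(B,C \right)} = 0 \cdot 145 = 0$)
$- J{\left(D{\left(-18 \right)},R{\left(-6,-17 \right)} \right)} = \left(-1\right) 0 = 0$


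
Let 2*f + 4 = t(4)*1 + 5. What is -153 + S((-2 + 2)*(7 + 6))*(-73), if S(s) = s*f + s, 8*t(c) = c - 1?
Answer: -153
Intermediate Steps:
t(c) = -⅛ + c/8 (t(c) = (c - 1)/8 = (-1 + c)/8 = -⅛ + c/8)
f = 11/16 (f = -2 + ((-⅛ + (⅛)*4)*1 + 5)/2 = -2 + ((-⅛ + ½)*1 + 5)/2 = -2 + ((3/8)*1 + 5)/2 = -2 + (3/8 + 5)/2 = -2 + (½)*(43/8) = -2 + 43/16 = 11/16 ≈ 0.68750)
S(s) = 27*s/16 (S(s) = s*(11/16) + s = 11*s/16 + s = 27*s/16)
-153 + S((-2 + 2)*(7 + 6))*(-73) = -153 + (27*((-2 + 2)*(7 + 6))/16)*(-73) = -153 + (27*(0*13)/16)*(-73) = -153 + ((27/16)*0)*(-73) = -153 + 0*(-73) = -153 + 0 = -153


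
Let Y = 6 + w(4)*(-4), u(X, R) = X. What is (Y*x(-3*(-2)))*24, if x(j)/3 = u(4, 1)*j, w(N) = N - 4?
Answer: 10368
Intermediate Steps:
w(N) = -4 + N
x(j) = 12*j (x(j) = 3*(4*j) = 12*j)
Y = 6 (Y = 6 + (-4 + 4)*(-4) = 6 + 0*(-4) = 6 + 0 = 6)
(Y*x(-3*(-2)))*24 = (6*(12*(-3*(-2))))*24 = (6*(12*6))*24 = (6*72)*24 = 432*24 = 10368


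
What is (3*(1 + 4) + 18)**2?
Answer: 1089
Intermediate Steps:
(3*(1 + 4) + 18)**2 = (3*5 + 18)**2 = (15 + 18)**2 = 33**2 = 1089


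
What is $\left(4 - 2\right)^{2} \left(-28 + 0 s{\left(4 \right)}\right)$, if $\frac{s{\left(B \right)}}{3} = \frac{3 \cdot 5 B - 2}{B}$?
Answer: $-112$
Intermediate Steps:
$s{\left(B \right)} = \frac{3 \left(-2 + 15 B\right)}{B}$ ($s{\left(B \right)} = 3 \frac{3 \cdot 5 B - 2}{B} = 3 \frac{15 B - 2}{B} = 3 \frac{-2 + 15 B}{B} = \frac{3 \left(-2 + 15 B\right)}{B}$)
$\left(4 - 2\right)^{2} \left(-28 + 0 s{\left(4 \right)}\right) = \left(4 - 2\right)^{2} \left(-28 + 0 \left(45 - \frac{6}{4}\right)\right) = 2^{2} \left(-28 + 0 \left(45 - \frac{3}{2}\right)\right) = 4 \left(-28 + 0 \left(45 - \frac{3}{2}\right)\right) = 4 \left(-28 + 0 \cdot \frac{87}{2}\right) = 4 \left(-28 + 0\right) = 4 \left(-28\right) = -112$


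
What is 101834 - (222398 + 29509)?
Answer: -150073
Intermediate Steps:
101834 - (222398 + 29509) = 101834 - 1*251907 = 101834 - 251907 = -150073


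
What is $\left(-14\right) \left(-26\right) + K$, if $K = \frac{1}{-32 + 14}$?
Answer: $\frac{6551}{18} \approx 363.94$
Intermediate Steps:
$K = - \frac{1}{18}$ ($K = \frac{1}{-18} = - \frac{1}{18} \approx -0.055556$)
$\left(-14\right) \left(-26\right) + K = \left(-14\right) \left(-26\right) - \frac{1}{18} = 364 - \frac{1}{18} = \frac{6551}{18}$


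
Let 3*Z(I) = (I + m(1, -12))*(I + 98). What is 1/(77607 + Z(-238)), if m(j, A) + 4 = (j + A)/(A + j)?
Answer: 3/266561 ≈ 1.1254e-5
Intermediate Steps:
m(j, A) = -3 (m(j, A) = -4 + (j + A)/(A + j) = -4 + (A + j)/(A + j) = -4 + 1 = -3)
Z(I) = (-3 + I)*(98 + I)/3 (Z(I) = ((I - 3)*(I + 98))/3 = ((-3 + I)*(98 + I))/3 = (-3 + I)*(98 + I)/3)
1/(77607 + Z(-238)) = 1/(77607 + (-98 + (⅓)*(-238)² + (95/3)*(-238))) = 1/(77607 + (-98 + (⅓)*56644 - 22610/3)) = 1/(77607 + (-98 + 56644/3 - 22610/3)) = 1/(77607 + 33740/3) = 1/(266561/3) = 3/266561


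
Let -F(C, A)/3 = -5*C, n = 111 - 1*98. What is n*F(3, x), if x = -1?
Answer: 585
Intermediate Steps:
n = 13 (n = 111 - 98 = 13)
F(C, A) = 15*C (F(C, A) = -(-15)*C = 15*C)
n*F(3, x) = 13*(15*3) = 13*45 = 585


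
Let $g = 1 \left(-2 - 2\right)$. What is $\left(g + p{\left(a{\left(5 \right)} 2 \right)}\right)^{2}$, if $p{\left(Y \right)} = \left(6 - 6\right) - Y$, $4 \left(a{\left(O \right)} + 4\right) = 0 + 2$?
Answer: $9$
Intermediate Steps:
$a{\left(O \right)} = - \frac{7}{2}$ ($a{\left(O \right)} = -4 + \frac{0 + 2}{4} = -4 + \frac{1}{4} \cdot 2 = -4 + \frac{1}{2} = - \frac{7}{2}$)
$p{\left(Y \right)} = - Y$ ($p{\left(Y \right)} = \left(6 - 6\right) - Y = 0 - Y = - Y$)
$g = -4$ ($g = 1 \left(-4\right) = -4$)
$\left(g + p{\left(a{\left(5 \right)} 2 \right)}\right)^{2} = \left(-4 - \left(- \frac{7}{2}\right) 2\right)^{2} = \left(-4 - -7\right)^{2} = \left(-4 + 7\right)^{2} = 3^{2} = 9$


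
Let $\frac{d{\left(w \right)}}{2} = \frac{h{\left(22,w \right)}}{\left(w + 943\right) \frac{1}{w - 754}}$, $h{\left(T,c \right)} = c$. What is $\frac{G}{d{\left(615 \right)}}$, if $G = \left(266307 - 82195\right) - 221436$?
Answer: $\frac{709156}{2085} \approx 340.12$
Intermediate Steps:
$d{\left(w \right)} = \frac{2 w \left(-754 + w\right)}{943 + w}$ ($d{\left(w \right)} = 2 \frac{w}{\left(w + 943\right) \frac{1}{w - 754}} = 2 \frac{w}{\left(943 + w\right) \frac{1}{-754 + w}} = 2 \frac{w}{\frac{1}{-754 + w} \left(943 + w\right)} = 2 w \frac{-754 + w}{943 + w} = 2 \frac{w \left(-754 + w\right)}{943 + w} = \frac{2 w \left(-754 + w\right)}{943 + w}$)
$G = -37324$ ($G = 184112 - 221436 = -37324$)
$\frac{G}{d{\left(615 \right)}} = - \frac{37324}{2 \cdot 615 \frac{1}{943 + 615} \left(-754 + 615\right)} = - \frac{37324}{2 \cdot 615 \cdot \frac{1}{1558} \left(-139\right)} = - \frac{37324}{- \frac{2085}{19}} = \left(-37324\right) \left(- \frac{19}{2085}\right) = \frac{709156}{2085}$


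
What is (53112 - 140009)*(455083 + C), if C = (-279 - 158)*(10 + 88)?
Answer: -35823896529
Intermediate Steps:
C = -42826 (C = -437*98 = -42826)
(53112 - 140009)*(455083 + C) = (53112 - 140009)*(455083 - 42826) = -86897*412257 = -35823896529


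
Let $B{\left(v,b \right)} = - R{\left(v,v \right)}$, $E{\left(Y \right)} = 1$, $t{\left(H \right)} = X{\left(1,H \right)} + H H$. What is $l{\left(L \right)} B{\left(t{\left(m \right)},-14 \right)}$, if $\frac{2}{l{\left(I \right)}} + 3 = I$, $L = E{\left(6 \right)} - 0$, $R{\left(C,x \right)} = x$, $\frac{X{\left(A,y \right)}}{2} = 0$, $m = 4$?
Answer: $16$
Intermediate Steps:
$X{\left(A,y \right)} = 0$ ($X{\left(A,y \right)} = 2 \cdot 0 = 0$)
$t{\left(H \right)} = H^{2}$ ($t{\left(H \right)} = 0 + H H = 0 + H^{2} = H^{2}$)
$L = 1$ ($L = 1 - 0 = 1 + 0 = 1$)
$B{\left(v,b \right)} = - v$
$l{\left(I \right)} = \frac{2}{-3 + I}$
$l{\left(L \right)} B{\left(t{\left(m \right)},-14 \right)} = \frac{2}{-3 + 1} \left(- 4^{2}\right) = \frac{2}{-2} \left(\left(-1\right) 16\right) = 2 \left(- \frac{1}{2}\right) \left(-16\right) = \left(-1\right) \left(-16\right) = 16$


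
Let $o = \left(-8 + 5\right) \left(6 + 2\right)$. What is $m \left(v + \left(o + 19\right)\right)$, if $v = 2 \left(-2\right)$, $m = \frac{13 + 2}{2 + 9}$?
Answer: $- \frac{135}{11} \approx -12.273$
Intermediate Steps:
$o = -24$ ($o = \left(-3\right) 8 = -24$)
$m = \frac{15}{11} \approx 1.3636$
$v = -4$
$m \left(v + \left(o + 19\right)\right) = \frac{15 \left(-4 + \left(-24 + 19\right)\right)}{11} = \frac{15 \left(-4 - 5\right)}{11} = \frac{15}{11} \left(-9\right) = - \frac{135}{11}$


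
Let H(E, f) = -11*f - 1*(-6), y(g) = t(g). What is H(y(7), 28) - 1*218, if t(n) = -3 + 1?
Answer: -520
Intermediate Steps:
t(n) = -2
y(g) = -2
H(E, f) = 6 - 11*f (H(E, f) = -11*f + 6 = 6 - 11*f)
H(y(7), 28) - 1*218 = (6 - 11*28) - 1*218 = (6 - 308) - 218 = -302 - 218 = -520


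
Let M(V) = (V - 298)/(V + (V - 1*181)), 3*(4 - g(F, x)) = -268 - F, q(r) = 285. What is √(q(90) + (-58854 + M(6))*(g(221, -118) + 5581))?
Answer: I*√57169755267/13 ≈ 18392.0*I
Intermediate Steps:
g(F, x) = 280/3 + F/3 (g(F, x) = 4 - (-268 - F)/3 = 4 + (268/3 + F/3) = 280/3 + F/3)
M(V) = (-298 + V)/(-181 + 2*V) (M(V) = (-298 + V)/(V + (V - 181)) = (-298 + V)/(V + (-181 + V)) = (-298 + V)/(-181 + 2*V))
√(q(90) + (-58854 + M(6))*(g(221, -118) + 5581)) = √(285 + (-58854 + (-298 + 6)/(-181 + 2*6))*((280/3 + (⅓)*221) + 5581)) = √(285 + (-58854 - 292/(-181 + 12))*((280/3 + 221/3) + 5581)) = √(285 + (-58854 - 292/(-169))*(167 + 5581)) = √(285 + (-58854 - 1/169*(-292))*5748) = √(285 + (-58854 + 292/169)*5748) = √(285 - 9946034/169*5748) = √(285 - 57169803432/169) = √(-57169755267/169) = I*√57169755267/13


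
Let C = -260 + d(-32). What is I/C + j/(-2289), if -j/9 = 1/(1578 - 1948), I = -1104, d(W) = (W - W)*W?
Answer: 15583473/3670030 ≈ 4.2461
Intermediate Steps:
d(W) = 0 (d(W) = 0*W = 0)
C = -260 (C = -260 + 0 = -260)
j = 9/370 (j = -9/(1578 - 1948) = -9/(-370) = -9*(-1/370) = 9/370 ≈ 0.024324)
I/C + j/(-2289) = -1104/(-260) + (9/370)/(-2289) = -1104*(-1/260) + (9/370)*(-1/2289) = 276/65 - 3/282310 = 15583473/3670030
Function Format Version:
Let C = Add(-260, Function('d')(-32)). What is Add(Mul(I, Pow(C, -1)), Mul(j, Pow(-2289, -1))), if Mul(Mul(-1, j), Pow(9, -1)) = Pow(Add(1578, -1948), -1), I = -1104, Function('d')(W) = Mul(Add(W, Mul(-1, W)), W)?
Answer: Rational(15583473, 3670030) ≈ 4.2461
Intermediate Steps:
Function('d')(W) = 0 (Function('d')(W) = Mul(0, W) = 0)
C = -260 (C = Add(-260, 0) = -260)
j = Rational(9, 370) (j = Mul(-9, Pow(Add(1578, -1948), -1)) = Mul(-9, Pow(-370, -1)) = Mul(-9, Rational(-1, 370)) = Rational(9, 370) ≈ 0.024324)
Add(Mul(I, Pow(C, -1)), Mul(j, Pow(-2289, -1))) = Add(Mul(-1104, Pow(-260, -1)), Mul(Rational(9, 370), Pow(-2289, -1))) = Add(Mul(-1104, Rational(-1, 260)), Mul(Rational(9, 370), Rational(-1, 2289))) = Add(Rational(276, 65), Rational(-3, 282310)) = Rational(15583473, 3670030)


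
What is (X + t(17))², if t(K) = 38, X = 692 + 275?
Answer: 1010025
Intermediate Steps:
X = 967
(X + t(17))² = (967 + 38)² = 1005² = 1010025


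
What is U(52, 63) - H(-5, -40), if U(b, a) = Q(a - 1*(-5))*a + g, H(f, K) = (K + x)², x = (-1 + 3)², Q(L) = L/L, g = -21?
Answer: -1254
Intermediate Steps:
Q(L) = 1
x = 4 (x = 2² = 4)
H(f, K) = (4 + K)² (H(f, K) = (K + 4)² = (4 + K)²)
U(b, a) = -21 + a (U(b, a) = 1*a - 21 = a - 21 = -21 + a)
U(52, 63) - H(-5, -40) = (-21 + 63) - (4 - 40)² = 42 - 1*(-36)² = 42 - 1*1296 = 42 - 1296 = -1254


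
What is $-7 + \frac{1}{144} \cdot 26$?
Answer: $- \frac{491}{72} \approx -6.8194$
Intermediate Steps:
$-7 + \frac{1}{144} \cdot 26 = -7 + \frac{13}{72} = - \frac{491}{72}$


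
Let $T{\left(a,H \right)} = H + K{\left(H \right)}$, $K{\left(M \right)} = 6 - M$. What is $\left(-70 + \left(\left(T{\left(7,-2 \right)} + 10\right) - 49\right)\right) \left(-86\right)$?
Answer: $8858$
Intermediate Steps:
$T{\left(a,H \right)} = 6$ ($T{\left(a,H \right)} = H - \left(-6 + H\right) = 6$)
$\left(-70 + \left(\left(T{\left(7,-2 \right)} + 10\right) - 49\right)\right) \left(-86\right) = \left(-70 + \left(\left(6 + 10\right) - 49\right)\right) \left(-86\right) = \left(-70 + \left(16 - 49\right)\right) \left(-86\right) = \left(-70 - 33\right) \left(-86\right) = \left(-103\right) \left(-86\right) = 8858$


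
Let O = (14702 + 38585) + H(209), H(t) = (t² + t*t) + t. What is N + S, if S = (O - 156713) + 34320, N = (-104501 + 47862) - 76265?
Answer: -114439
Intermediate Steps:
H(t) = t + 2*t² (H(t) = (t² + t²) + t = 2*t² + t = t + 2*t²)
N = -132904 (N = -56639 - 76265 = -132904)
O = 140858 (O = (14702 + 38585) + 209*(1 + 2*209) = 53287 + 209*(1 + 418) = 53287 + 209*419 = 53287 + 87571 = 140858)
S = 18465 (S = (140858 - 156713) + 34320 = -15855 + 34320 = 18465)
N + S = -132904 + 18465 = -114439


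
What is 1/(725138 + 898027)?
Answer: 1/1623165 ≈ 6.1608e-7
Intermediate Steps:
1/(725138 + 898027) = 1/1623165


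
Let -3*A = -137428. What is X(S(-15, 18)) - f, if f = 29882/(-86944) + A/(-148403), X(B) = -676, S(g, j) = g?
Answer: -13070762800363/19354125648 ≈ -675.35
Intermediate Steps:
A = 137428/3 (A = -1/3*(-137428) = 137428/3 ≈ 45809.)
f = -12626137685/19354125648 (f = 29882/(-86944) + (137428/3)/(-148403) = 29882*(-1/86944) + (137428/3)*(-1/148403) = -14941/43472 - 137428/445209 = -12626137685/19354125648 ≈ -0.65237)
X(S(-15, 18)) - f = -676 - 1*(-12626137685/19354125648) = -676 + 12626137685/19354125648 = -13070762800363/19354125648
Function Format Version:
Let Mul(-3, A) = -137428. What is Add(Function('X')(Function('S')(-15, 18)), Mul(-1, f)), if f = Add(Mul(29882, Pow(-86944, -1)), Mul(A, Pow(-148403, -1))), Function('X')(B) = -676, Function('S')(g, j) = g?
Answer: Rational(-13070762800363, 19354125648) ≈ -675.35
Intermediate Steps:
A = Rational(137428, 3) (A = Mul(Rational(-1, 3), -137428) = Rational(137428, 3) ≈ 45809.)
f = Rational(-12626137685, 19354125648) (f = Add(Mul(29882, Pow(-86944, -1)), Mul(Rational(137428, 3), Pow(-148403, -1))) = Add(Mul(29882, Rational(-1, 86944)), Mul(Rational(137428, 3), Rational(-1, 148403))) = Add(Rational(-14941, 43472), Rational(-137428, 445209)) = Rational(-12626137685, 19354125648) ≈ -0.65237)
Add(Function('X')(Function('S')(-15, 18)), Mul(-1, f)) = Add(-676, Mul(-1, Rational(-12626137685, 19354125648))) = Add(-676, Rational(12626137685, 19354125648)) = Rational(-13070762800363, 19354125648)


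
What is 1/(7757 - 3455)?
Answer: 1/4302 ≈ 0.00023245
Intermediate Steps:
1/(7757 - 3455) = 1/4302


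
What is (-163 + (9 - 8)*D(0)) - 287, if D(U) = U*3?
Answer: -450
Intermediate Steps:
D(U) = 3*U
(-163 + (9 - 8)*D(0)) - 287 = (-163 + (9 - 8)*(3*0)) - 287 = (-163 + 1*0) - 287 = (-163 + 0) - 287 = -163 - 287 = -450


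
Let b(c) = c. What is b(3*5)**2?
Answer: 225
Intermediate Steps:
b(3*5)**2 = (3*5)**2 = 15**2 = 225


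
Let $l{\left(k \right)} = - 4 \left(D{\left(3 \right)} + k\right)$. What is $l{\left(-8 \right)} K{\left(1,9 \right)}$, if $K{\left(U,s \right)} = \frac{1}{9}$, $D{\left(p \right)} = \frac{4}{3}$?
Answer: $\frac{80}{27} \approx 2.963$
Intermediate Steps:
$D{\left(p \right)} = \frac{4}{3}$ ($D{\left(p \right)} = 4 \cdot \frac{1}{3} = \frac{4}{3}$)
$l{\left(k \right)} = - \frac{16}{3} - 4 k$ ($l{\left(k \right)} = - 4 \left(\frac{4}{3} + k\right) = - \frac{16}{3} - 4 k$)
$K{\left(U,s \right)} = \frac{1}{9}$
$l{\left(-8 \right)} K{\left(1,9 \right)} = \left(- \frac{16}{3} - -32\right) \frac{1}{9} = \left(- \frac{16}{3} + 32\right) \frac{1}{9} = \frac{80}{3} \cdot \frac{1}{9} = \frac{80}{27}$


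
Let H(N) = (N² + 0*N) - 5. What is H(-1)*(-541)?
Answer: 2164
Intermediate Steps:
H(N) = -5 + N² (H(N) = (N² + 0) - 5 = N² - 5 = -5 + N²)
H(-1)*(-541) = (-5 + (-1)²)*(-541) = (-5 + 1)*(-541) = -4*(-541) = 2164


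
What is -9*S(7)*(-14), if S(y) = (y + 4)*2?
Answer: 2772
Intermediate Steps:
S(y) = 8 + 2*y (S(y) = (4 + y)*2 = 8 + 2*y)
-9*S(7)*(-14) = -9*(8 + 2*7)*(-14) = -9*(8 + 14)*(-14) = -9*22*(-14) = -198*(-14) = 2772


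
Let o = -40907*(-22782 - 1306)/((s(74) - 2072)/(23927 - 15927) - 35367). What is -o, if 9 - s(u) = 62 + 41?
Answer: 3941471264000/141469083 ≈ 27861.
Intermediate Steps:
s(u) = -94 (s(u) = 9 - (62 + 41) = 9 - 1*103 = 9 - 103 = -94)
o = -3941471264000/141469083 (o = -40907*(-22782 - 1306)/((-94 - 2072)/(23927 - 15927) - 35367) = -40907*(-24088/(-2166/8000 - 35367)) = -40907*(-24088/(-2166*1/8000 - 35367)) = -40907*(-24088/(-1083/4000 - 35367)) = -40907/((-141469083/4000*(-1/24088))) = -40907/141469083/96352000 = -40907*96352000/141469083 = -3941471264000/141469083 ≈ -27861.)
-o = -1*(-3941471264000/141469083) = 3941471264000/141469083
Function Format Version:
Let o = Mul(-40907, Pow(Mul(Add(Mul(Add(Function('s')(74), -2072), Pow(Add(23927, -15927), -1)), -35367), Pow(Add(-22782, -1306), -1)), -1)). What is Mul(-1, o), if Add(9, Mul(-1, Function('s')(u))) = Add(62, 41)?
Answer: Rational(3941471264000, 141469083) ≈ 27861.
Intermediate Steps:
Function('s')(u) = -94 (Function('s')(u) = Add(9, Mul(-1, Add(62, 41))) = Add(9, Mul(-1, 103)) = Add(9, -103) = -94)
o = Rational(-3941471264000, 141469083) (o = Mul(-40907, Pow(Mul(Add(Mul(Add(-94, -2072), Pow(Add(23927, -15927), -1)), -35367), Pow(Add(-22782, -1306), -1)), -1)) = Mul(-40907, Pow(Mul(Add(Mul(-2166, Pow(8000, -1)), -35367), Pow(-24088, -1)), -1)) = Mul(-40907, Pow(Mul(Add(Mul(-2166, Rational(1, 8000)), -35367), Rational(-1, 24088)), -1)) = Mul(-40907, Pow(Mul(Add(Rational(-1083, 4000), -35367), Rational(-1, 24088)), -1)) = Mul(-40907, Pow(Mul(Rational(-141469083, 4000), Rational(-1, 24088)), -1)) = Mul(-40907, Pow(Rational(141469083, 96352000), -1)) = Mul(-40907, Rational(96352000, 141469083)) = Rational(-3941471264000, 141469083) ≈ -27861.)
Mul(-1, o) = Mul(-1, Rational(-3941471264000, 141469083)) = Rational(3941471264000, 141469083)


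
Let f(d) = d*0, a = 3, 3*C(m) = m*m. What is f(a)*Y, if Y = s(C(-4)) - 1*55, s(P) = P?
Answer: 0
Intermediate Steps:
C(m) = m**2/3 (C(m) = (m*m)/3 = m**2/3)
Y = -149/3 (Y = (1/3)*(-4)**2 - 1*55 = (1/3)*16 - 55 = 16/3 - 55 = -149/3 ≈ -49.667)
f(d) = 0
f(a)*Y = 0*(-149/3) = 0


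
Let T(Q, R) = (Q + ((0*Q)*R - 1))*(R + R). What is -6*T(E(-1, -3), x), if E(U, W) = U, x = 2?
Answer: 48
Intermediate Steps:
T(Q, R) = 2*R*(-1 + Q) (T(Q, R) = (Q + (0*R - 1))*(2*R) = (Q + (0 - 1))*(2*R) = (Q - 1)*(2*R) = (-1 + Q)*(2*R) = 2*R*(-1 + Q))
-6*T(E(-1, -3), x) = -12*2*(-1 - 1) = -12*2*(-2) = -6*(-8) = 48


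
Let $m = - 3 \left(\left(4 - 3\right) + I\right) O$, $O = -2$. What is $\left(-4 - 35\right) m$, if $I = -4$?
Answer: $702$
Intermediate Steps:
$m = -18$ ($m = - 3 \left(\left(4 - 3\right) - 4\right) \left(-2\right) = - 3 \left(1 - 4\right) \left(-2\right) = \left(-3\right) \left(-3\right) \left(-2\right) = 9 \left(-2\right) = -18$)
$\left(-4 - 35\right) m = \left(-4 - 35\right) \left(-18\right) = \left(-39\right) \left(-18\right) = 702$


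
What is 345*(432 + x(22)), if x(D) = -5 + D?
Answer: 154905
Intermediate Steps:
345*(432 + x(22)) = 345*(432 + (-5 + 22)) = 345*(432 + 17) = 345*449 = 154905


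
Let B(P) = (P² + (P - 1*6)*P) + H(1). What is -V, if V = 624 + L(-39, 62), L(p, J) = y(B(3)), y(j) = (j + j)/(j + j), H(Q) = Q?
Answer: -625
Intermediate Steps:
B(P) = 1 + P² + P*(-6 + P) (B(P) = (P² + (P - 1*6)*P) + 1 = (P² + (P - 6)*P) + 1 = (P² + (-6 + P)*P) + 1 = (P² + P*(-6 + P)) + 1 = 1 + P² + P*(-6 + P))
y(j) = 1 (y(j) = (2*j)/((2*j)) = (2*j)*(1/(2*j)) = 1)
L(p, J) = 1
V = 625 (V = 624 + 1 = 625)
-V = -1*625 = -625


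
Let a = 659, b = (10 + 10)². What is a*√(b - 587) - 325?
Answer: -325 + 659*I*√187 ≈ -325.0 + 9011.7*I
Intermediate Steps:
b = 400 (b = 20² = 400)
a*√(b - 587) - 325 = 659*√(400 - 587) - 325 = 659*√(-187) - 325 = 659*(I*√187) - 325 = 659*I*√187 - 325 = -325 + 659*I*√187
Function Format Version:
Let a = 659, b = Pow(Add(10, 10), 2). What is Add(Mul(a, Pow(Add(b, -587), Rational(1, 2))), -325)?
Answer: Add(-325, Mul(659, I, Pow(187, Rational(1, 2)))) ≈ Add(-325.00, Mul(9011.7, I))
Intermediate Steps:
b = 400 (b = Pow(20, 2) = 400)
Add(Mul(a, Pow(Add(b, -587), Rational(1, 2))), -325) = Add(Mul(659, Pow(Add(400, -587), Rational(1, 2))), -325) = Add(Mul(659, Pow(-187, Rational(1, 2))), -325) = Add(Mul(659, Mul(I, Pow(187, Rational(1, 2)))), -325) = Add(Mul(659, I, Pow(187, Rational(1, 2))), -325) = Add(-325, Mul(659, I, Pow(187, Rational(1, 2))))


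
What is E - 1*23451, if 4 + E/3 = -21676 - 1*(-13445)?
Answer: -48156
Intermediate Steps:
E = -24705 (E = -12 + 3*(-21676 - 1*(-13445)) = -12 + 3*(-21676 + 13445) = -12 + 3*(-8231) = -12 - 24693 = -24705)
E - 1*23451 = -24705 - 1*23451 = -24705 - 23451 = -48156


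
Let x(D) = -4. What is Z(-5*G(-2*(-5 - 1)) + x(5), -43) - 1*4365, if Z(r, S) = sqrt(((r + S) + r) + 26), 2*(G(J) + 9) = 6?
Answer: -4365 + sqrt(35) ≈ -4359.1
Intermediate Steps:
G(J) = -6 (G(J) = -9 + (1/2)*6 = -9 + 3 = -6)
Z(r, S) = sqrt(26 + S + 2*r) (Z(r, S) = sqrt(((S + r) + r) + 26) = sqrt((S + 2*r) + 26) = sqrt(26 + S + 2*r))
Z(-5*G(-2*(-5 - 1)) + x(5), -43) - 1*4365 = sqrt(26 - 43 + 2*(-5*(-6) - 4)) - 1*4365 = sqrt(26 - 43 + 2*(30 - 4)) - 4365 = sqrt(26 - 43 + 2*26) - 4365 = sqrt(26 - 43 + 52) - 4365 = sqrt(35) - 4365 = -4365 + sqrt(35)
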